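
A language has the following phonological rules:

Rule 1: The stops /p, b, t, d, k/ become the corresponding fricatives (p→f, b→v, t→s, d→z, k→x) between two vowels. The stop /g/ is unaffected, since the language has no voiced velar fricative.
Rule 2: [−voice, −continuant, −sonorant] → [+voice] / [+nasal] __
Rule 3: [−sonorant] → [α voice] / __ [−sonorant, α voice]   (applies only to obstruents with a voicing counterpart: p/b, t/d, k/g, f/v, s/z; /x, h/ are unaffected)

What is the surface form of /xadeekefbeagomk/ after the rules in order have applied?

xazeexevbeagomg

Rule 1 (intervocalic spirantization): /d/ is a stop between vowels /a/ and /e/, so it spirantizes to the fricative [z]. /k/ is a stop between vowels /e/ and /e/, so it spirantizes to the fricative [x]. /xadeekefbeagomk/ → xazeexefbeagomk.
Rule 2 (post-nasal voicing): /k/ is a voiceless stop immediately after the nasal /m/, so it voices to [g]. /xazeexefbeagomk/ → xazeexefbeagomg.
Rule 3 (regressive voicing assimilation): /f/ precedes the voiced obstruent /b/, so it voices to [v] by assimilation. /xazeexefbeagomg/ → xazeexevbeagomg.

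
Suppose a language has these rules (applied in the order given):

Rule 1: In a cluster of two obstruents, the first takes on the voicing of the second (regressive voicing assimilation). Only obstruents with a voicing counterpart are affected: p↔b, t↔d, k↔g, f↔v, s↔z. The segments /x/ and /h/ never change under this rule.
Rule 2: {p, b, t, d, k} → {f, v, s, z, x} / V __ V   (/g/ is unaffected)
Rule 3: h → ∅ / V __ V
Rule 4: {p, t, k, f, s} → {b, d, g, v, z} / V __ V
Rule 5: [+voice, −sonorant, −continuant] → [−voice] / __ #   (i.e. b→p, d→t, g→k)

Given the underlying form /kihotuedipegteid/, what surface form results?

Rule 1 (regressive voicing assimilation): /g/ precedes the voiceless obstruent /t/, so it devoices to [k] by assimilation. /kihotuedipegteid/ → kihotuedipekteid.
Rule 2 (intervocalic spirantization): /t/ is a stop between vowels /o/ and /u/, so it spirantizes to the fricative [s]. /d/ is a stop between vowels /e/ and /i/, so it spirantizes to the fricative [z]. /p/ is a stop between vowels /i/ and /e/, so it spirantizes to the fricative [f]. /kihotuedipekteid/ → kihosuezifekteid.
Rule 3 (intervocalic h-deletion): /h/ occurs between vowels /i/ and /o/, so it deletes. /kihosuezifekteid/ → kiosuezifekteid.
Rule 4 (intervocalic voicing): /s/ is a voiceless obstruent between vowels /o/ and /u/, so it voices to [z]. /f/ is a voiceless obstruent between vowels /i/ and /e/, so it voices to [v]. /kiosuezifekteid/ → kiozuezivekteid.
Rule 5 (final devoicing): /d/ is a voiced stop in word-final position, so it devoices to [t]. /kiozuezivekteid/ → kiozuezivekteit.

kiozuezivekteit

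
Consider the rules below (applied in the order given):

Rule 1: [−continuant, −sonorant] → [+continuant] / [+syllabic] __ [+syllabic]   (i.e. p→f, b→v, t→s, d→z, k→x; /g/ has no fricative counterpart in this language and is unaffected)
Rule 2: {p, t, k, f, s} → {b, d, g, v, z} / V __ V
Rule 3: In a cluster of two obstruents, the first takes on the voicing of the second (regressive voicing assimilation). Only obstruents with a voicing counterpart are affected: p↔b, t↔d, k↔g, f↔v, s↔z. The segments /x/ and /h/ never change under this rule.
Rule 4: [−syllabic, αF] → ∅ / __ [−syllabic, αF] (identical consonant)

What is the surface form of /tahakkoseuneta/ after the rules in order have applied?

tahakozeuneza

Rule 1 (intervocalic spirantization): /t/ is a stop between vowels /e/ and /a/, so it spirantizes to the fricative [s]. /tahakkoseuneta/ → tahakkoseunesa.
Rule 2 (intervocalic voicing): /s/ is a voiceless obstruent between vowels /o/ and /e/, so it voices to [z]. /s/ is a voiceless obstruent between vowels /e/ and /a/, so it voices to [z]. /tahakkoseunesa/ → tahakkozeuneza.
Rule 3 (regressive voicing assimilation): no segment meets the environment; /tahakkozeuneza/ is unchanged.
Rule 4 (degemination): /kk/ is a geminate; the first /k/ deletes. /tahakkozeuneza/ → tahakozeuneza.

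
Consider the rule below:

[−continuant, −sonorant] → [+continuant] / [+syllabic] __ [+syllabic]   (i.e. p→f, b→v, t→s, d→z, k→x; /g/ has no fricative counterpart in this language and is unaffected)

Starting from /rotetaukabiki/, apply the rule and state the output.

/t/ is a stop between vowels /o/ and /e/, so it spirantizes to the fricative [s].
/t/ is a stop between vowels /e/ and /a/, so it spirantizes to the fricative [s].
/k/ is a stop between vowels /u/ and /a/, so it spirantizes to the fricative [x].
/b/ is a stop between vowels /a/ and /i/, so it spirantizes to the fricative [v].
/k/ is a stop between vowels /i/ and /i/, so it spirantizes to the fricative [x].
Surface form: [rosesauxavixi].

rosesauxavixi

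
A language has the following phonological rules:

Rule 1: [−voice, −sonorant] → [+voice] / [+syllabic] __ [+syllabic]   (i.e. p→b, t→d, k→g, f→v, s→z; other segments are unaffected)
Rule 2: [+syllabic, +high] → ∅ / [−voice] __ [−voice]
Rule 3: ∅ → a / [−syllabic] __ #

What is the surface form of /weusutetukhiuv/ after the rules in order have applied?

weuzudedukhiuva

Rule 1 (intervocalic voicing): /s/ is a voiceless obstruent between vowels /u/ and /u/, so it voices to [z]. /t/ is a voiceless obstruent between vowels /u/ and /e/, so it voices to [d]. /t/ is a voiceless obstruent between vowels /e/ and /u/, so it voices to [d]. /weusutetukhiuv/ → weuzudedukhiuv.
Rule 2 (high vowel syncope): no segment meets the environment; /weuzudedukhiuv/ is unchanged.
Rule 3 (final a-epenthesis): the form ends in the consonant /v/, so [a] is inserted word-finally. /weuzudedukhiuv/ → weuzudedukhiuva.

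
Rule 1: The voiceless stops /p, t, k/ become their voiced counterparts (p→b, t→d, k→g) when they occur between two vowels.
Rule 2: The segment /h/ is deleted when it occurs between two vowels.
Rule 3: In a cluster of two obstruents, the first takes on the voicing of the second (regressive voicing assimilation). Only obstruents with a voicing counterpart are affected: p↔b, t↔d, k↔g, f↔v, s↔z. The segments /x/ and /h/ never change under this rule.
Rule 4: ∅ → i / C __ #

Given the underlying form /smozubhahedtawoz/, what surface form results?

smozuphaettawozi

Rule 1 (intervocalic voicing): no segment meets the environment; /smozubhahedtawoz/ is unchanged.
Rule 2 (intervocalic h-deletion): /h/ occurs between vowels /a/ and /e/, so it deletes. /smozubhahedtawoz/ → smozubhaedtawoz.
Rule 3 (regressive voicing assimilation): /b/ precedes the voiceless obstruent /h/, so it devoices to [p] by assimilation. /d/ precedes the voiceless obstruent /t/, so it devoices to [t] by assimilation. /smozubhaedtawoz/ → smozuphaettawoz.
Rule 4 (final i-epenthesis): the form ends in the consonant /z/, so [i] is inserted word-finally. /smozuphaettawoz/ → smozuphaettawozi.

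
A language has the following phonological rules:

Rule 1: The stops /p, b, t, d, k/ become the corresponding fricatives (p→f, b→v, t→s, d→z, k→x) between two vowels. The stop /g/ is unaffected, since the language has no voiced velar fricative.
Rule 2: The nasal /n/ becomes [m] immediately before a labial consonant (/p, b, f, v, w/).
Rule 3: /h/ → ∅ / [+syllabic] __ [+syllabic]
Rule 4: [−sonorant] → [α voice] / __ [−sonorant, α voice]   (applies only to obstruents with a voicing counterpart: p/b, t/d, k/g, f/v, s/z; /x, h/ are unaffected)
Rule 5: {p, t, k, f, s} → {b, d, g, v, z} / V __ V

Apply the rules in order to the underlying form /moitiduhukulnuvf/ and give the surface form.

Rule 1 (intervocalic spirantization): /t/ is a stop between vowels /i/ and /i/, so it spirantizes to the fricative [s]. /d/ is a stop between vowels /i/ and /u/, so it spirantizes to the fricative [z]. /k/ is a stop between vowels /u/ and /u/, so it spirantizes to the fricative [x]. /moitiduhukulnuvf/ → moisizuhuxulnuvf.
Rule 2 (nasal place assimilation): no segment meets the environment; /moisizuhuxulnuvf/ is unchanged.
Rule 3 (intervocalic h-deletion): /h/ occurs between vowels /u/ and /u/, so it deletes. /moisizuhuxulnuvf/ → moisizuuxulnuvf.
Rule 4 (regressive voicing assimilation): /v/ precedes the voiceless obstruent /f/, so it devoices to [f] by assimilation. /moisizuuxulnuvf/ → moisizuuxulnuff.
Rule 5 (intervocalic voicing): /s/ is a voiceless obstruent between vowels /i/ and /i/, so it voices to [z]. /moisizuuxulnuff/ → moizizuuxulnuff.

moizizuuxulnuff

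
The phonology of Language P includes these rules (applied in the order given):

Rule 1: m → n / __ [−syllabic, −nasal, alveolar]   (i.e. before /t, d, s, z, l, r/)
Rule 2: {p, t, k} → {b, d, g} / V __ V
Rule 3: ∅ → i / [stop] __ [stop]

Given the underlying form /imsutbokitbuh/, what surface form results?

insutibogitibuh

Rule 1 (nasal place assimilation): /m/ precedes the alveolar consonant /s/, so it assimilates in place to [n]. /imsutbokitbuh/ → insutbokitbuh.
Rule 2 (intervocalic voicing): /k/ is a voiceless stop between vowels /o/ and /i/, so it voices to [g]. /insutbokitbuh/ → insutbogitbuh.
Rule 3 (stop-cluster i-epenthesis): /t/ and /b/ form a stop–stop cluster, so [i] is inserted between them. /t/ and /b/ form a stop–stop cluster, so [i] is inserted between them. /insutbogitbuh/ → insutibogitibuh.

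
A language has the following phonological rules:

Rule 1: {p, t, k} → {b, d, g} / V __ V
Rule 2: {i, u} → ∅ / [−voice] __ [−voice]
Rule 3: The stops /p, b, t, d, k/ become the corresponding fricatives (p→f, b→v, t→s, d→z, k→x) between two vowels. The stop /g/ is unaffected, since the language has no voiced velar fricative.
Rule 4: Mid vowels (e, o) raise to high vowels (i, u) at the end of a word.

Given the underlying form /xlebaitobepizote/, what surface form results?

xlevaizovevizozi

Rule 1 (intervocalic voicing): /t/ is a voiceless stop between vowels /i/ and /o/, so it voices to [d]. /p/ is a voiceless stop between vowels /e/ and /i/, so it voices to [b]. /t/ is a voiceless stop between vowels /o/ and /e/, so it voices to [d]. /xlebaitobepizote/ → xlebaidobebizode.
Rule 2 (high vowel syncope): no segment meets the environment; /xlebaidobebizode/ is unchanged.
Rule 3 (intervocalic spirantization): /b/ is a stop between vowels /e/ and /a/, so it spirantizes to the fricative [v]. /d/ is a stop between vowels /i/ and /o/, so it spirantizes to the fricative [z]. /b/ is a stop between vowels /o/ and /e/, so it spirantizes to the fricative [v]. /b/ is a stop between vowels /e/ and /i/, so it spirantizes to the fricative [v]. /d/ is a stop between vowels /o/ and /e/, so it spirantizes to the fricative [z]. /xlebaidobebizode/ → xlevaizovevizoze.
Rule 4 (final vowel raising): /e/ is a mid vowel in word-final position, so it raises to [i]. /xlevaizovevizoze/ → xlevaizovevizozi.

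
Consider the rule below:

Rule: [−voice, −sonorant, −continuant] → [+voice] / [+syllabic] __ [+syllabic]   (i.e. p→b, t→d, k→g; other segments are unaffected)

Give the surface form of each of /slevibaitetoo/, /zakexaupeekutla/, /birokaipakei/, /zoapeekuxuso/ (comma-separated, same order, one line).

slevibaidedoo, zagexaubeegutla, birogaibagei, zoabeeguxuso

/slevibaitetoo/: /t/ is a voiceless stop between vowels /i/ and /e/, so it voices to [d]. /t/ is a voiceless stop between vowels /e/ and /o/, so it voices to [d]. → [slevibaidedoo].
/zakexaupeekutla/: /k/ is a voiceless stop between vowels /a/ and /e/, so it voices to [g]. /p/ is a voiceless stop between vowels /u/ and /e/, so it voices to [b]. /k/ is a voiceless stop between vowels /e/ and /u/, so it voices to [g]. → [zagexaubeegutla].
/birokaipakei/: /k/ is a voiceless stop between vowels /o/ and /a/, so it voices to [g]. /p/ is a voiceless stop between vowels /i/ and /a/, so it voices to [b]. /k/ is a voiceless stop between vowels /a/ and /e/, so it voices to [g]. → [birogaibagei].
/zoapeekuxuso/: /p/ is a voiceless stop between vowels /a/ and /e/, so it voices to [b]. /k/ is a voiceless stop between vowels /e/ and /u/, so it voices to [g]. → [zoabeeguxuso].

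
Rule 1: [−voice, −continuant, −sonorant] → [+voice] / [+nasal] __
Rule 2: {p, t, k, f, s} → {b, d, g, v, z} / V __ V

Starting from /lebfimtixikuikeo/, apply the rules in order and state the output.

lebfimdixiguigeo

Rule 1 (post-nasal voicing): /t/ is a voiceless stop immediately after the nasal /m/, so it voices to [d]. /lebfimtixikuikeo/ → lebfimdixikuikeo.
Rule 2 (intervocalic voicing): /k/ is a voiceless obstruent between vowels /i/ and /u/, so it voices to [g]. /k/ is a voiceless obstruent between vowels /i/ and /e/, so it voices to [g]. /lebfimdixikuikeo/ → lebfimdixiguigeo.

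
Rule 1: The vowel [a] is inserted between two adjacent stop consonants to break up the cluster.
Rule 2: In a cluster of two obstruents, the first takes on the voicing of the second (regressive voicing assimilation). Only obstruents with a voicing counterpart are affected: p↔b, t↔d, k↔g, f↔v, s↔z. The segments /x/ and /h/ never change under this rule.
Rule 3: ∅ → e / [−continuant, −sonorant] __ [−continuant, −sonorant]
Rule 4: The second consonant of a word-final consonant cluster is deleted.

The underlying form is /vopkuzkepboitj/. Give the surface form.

Rule 1 (stop-cluster a-epenthesis): /p/ and /k/ form a stop–stop cluster, so [a] is inserted between them. /p/ and /b/ form a stop–stop cluster, so [a] is inserted between them. /vopkuzkepboitj/ → vopakuzkepaboitj.
Rule 2 (regressive voicing assimilation): /z/ precedes the voiceless obstruent /k/, so it devoices to [s] by assimilation. /vopakuzkepaboitj/ → vopakuskepaboitj.
Rule 3 (stop-cluster e-epenthesis): no segment meets the environment; /vopakuskepaboitj/ is unchanged.
Rule 4 (final cluster simplification): /j/ is the second consonant of a word-final cluster /tj/, so it deletes. /vopakuskepaboitj/ → vopakuskepaboit.

vopakuskepaboit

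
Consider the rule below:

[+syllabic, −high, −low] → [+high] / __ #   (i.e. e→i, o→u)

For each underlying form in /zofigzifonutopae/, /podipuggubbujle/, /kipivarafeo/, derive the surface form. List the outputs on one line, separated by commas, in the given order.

/zofigzifonutopae/: /e/ is a mid vowel in word-final position, so it raises to [i]. → [zofigzifonutopai].
/podipuggubbujle/: /e/ is a mid vowel in word-final position, so it raises to [i]. → [podipuggubbujli].
/kipivarafeo/: /o/ is a mid vowel in word-final position, so it raises to [u]. → [kipivarafeu].

zofigzifonutopai, podipuggubbujli, kipivarafeu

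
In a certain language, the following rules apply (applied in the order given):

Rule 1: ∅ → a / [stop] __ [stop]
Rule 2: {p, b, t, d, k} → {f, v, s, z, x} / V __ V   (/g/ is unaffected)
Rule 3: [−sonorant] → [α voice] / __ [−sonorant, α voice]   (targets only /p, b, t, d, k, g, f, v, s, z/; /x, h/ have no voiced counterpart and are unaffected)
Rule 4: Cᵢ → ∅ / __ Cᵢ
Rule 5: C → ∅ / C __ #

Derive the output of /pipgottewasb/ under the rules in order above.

Rule 1 (stop-cluster a-epenthesis): /p/ and /g/ form a stop–stop cluster, so [a] is inserted between them. /t/ and /t/ form a stop–stop cluster, so [a] is inserted between them. /pipgottewasb/ → pipagotatewasb.
Rule 2 (intervocalic spirantization): /p/ is a stop between vowels /i/ and /a/, so it spirantizes to the fricative [f]. /t/ is a stop between vowels /o/ and /a/, so it spirantizes to the fricative [s]. /t/ is a stop between vowels /a/ and /e/, so it spirantizes to the fricative [s]. /pipagotatewasb/ → pifagosasewasb.
Rule 3 (regressive voicing assimilation): /s/ precedes the voiced obstruent /b/, so it voices to [z] by assimilation. /pifagosasewasb/ → pifagosasewazb.
Rule 4 (degemination): no segment meets the environment; /pifagosasewazb/ is unchanged.
Rule 5 (final cluster simplification): /b/ is the second consonant of a word-final cluster /zb/, so it deletes. /pifagosasewazb/ → pifagosasewaz.

pifagosasewaz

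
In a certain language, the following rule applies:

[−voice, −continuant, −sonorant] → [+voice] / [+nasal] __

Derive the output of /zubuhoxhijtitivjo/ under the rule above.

zubuhoxhijtitivjo

No segment of /zubuhoxhijtitivjo/ meets the structural description of the rule, so the form surfaces unchanged.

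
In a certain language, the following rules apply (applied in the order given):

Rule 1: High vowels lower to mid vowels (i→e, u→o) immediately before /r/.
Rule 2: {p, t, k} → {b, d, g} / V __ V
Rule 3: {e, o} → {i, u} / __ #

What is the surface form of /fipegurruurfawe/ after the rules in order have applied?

Rule 1 (pre-rhotic lowering): /u/ is a high vowel immediately before /r/, so it lowers to [o]. /u/ is a high vowel immediately before /r/, so it lowers to [o]. /fipegurruurfawe/ → fipegorruorfawe.
Rule 2 (intervocalic voicing): /p/ is a voiceless stop between vowels /i/ and /e/, so it voices to [b]. /fipegorruorfawe/ → fibegorruorfawe.
Rule 3 (final vowel raising): /e/ is a mid vowel in word-final position, so it raises to [i]. /fibegorruorfawe/ → fibegorruorfawi.

fibegorruorfawi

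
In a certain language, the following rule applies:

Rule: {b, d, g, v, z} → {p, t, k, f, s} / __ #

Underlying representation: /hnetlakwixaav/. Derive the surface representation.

/v/ is a voiced obstruent in word-final position, so it devoices to [f].
Surface form: [hnetlakwixaaf].

hnetlakwixaaf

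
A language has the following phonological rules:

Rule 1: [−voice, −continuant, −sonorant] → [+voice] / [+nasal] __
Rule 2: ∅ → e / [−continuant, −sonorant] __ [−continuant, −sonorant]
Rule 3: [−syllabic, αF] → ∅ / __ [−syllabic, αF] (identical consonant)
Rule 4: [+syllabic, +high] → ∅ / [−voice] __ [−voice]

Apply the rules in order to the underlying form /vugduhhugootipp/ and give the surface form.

Rule 1 (post-nasal voicing): no segment meets the environment; /vugduhhugootipp/ is unchanged.
Rule 2 (stop-cluster e-epenthesis): /g/ and /d/ form a stop–stop cluster, so [e] is inserted between them. /p/ and /p/ form a stop–stop cluster, so [e] is inserted between them. /vugduhhugootipp/ → vugeduhhugootipep.
Rule 3 (degemination): /hh/ is a geminate; the first /h/ deletes. /vugeduhhugootipep/ → vugeduhugootipep.
Rule 4 (high vowel syncope): /i/ is a high vowel flanked by voiceless consonants /t/ and /p/, so it deletes. /vugeduhugootipep/ → vugeduhugootpep.

vugeduhugootpep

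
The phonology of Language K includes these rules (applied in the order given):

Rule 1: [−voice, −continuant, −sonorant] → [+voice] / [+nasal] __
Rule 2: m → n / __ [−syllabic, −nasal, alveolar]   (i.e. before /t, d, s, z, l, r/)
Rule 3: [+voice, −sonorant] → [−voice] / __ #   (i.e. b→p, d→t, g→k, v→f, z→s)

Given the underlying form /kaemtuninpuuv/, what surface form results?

Rule 1 (post-nasal voicing): /t/ is a voiceless stop immediately after the nasal /m/, so it voices to [d]. /p/ is a voiceless stop immediately after the nasal /n/, so it voices to [b]. /kaemtuninpuuv/ → kaemduninbuuv.
Rule 2 (nasal place assimilation): /m/ precedes the alveolar consonant /d/, so it assimilates in place to [n]. /kaemduninbuuv/ → kaenduninbuuv.
Rule 3 (final devoicing): /v/ is a voiced obstruent in word-final position, so it devoices to [f]. /kaenduninbuuv/ → kaenduninbuuf.

kaenduninbuuf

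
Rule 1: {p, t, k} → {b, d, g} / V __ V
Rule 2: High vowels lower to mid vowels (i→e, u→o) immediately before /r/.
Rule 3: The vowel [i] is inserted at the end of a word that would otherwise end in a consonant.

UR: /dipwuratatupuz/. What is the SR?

Rule 1 (intervocalic voicing): /t/ is a voiceless stop between vowels /a/ and /a/, so it voices to [d]. /t/ is a voiceless stop between vowels /a/ and /u/, so it voices to [d]. /p/ is a voiceless stop between vowels /u/ and /u/, so it voices to [b]. /dipwuratatupuz/ → dipwuradadubuz.
Rule 2 (pre-rhotic lowering): /u/ is a high vowel immediately before /r/, so it lowers to [o]. /dipwuradadubuz/ → dipworadadubuz.
Rule 3 (final i-epenthesis): the form ends in the consonant /z/, so [i] is inserted word-finally. /dipworadadubuz/ → dipworadadubuzi.

dipworadadubuzi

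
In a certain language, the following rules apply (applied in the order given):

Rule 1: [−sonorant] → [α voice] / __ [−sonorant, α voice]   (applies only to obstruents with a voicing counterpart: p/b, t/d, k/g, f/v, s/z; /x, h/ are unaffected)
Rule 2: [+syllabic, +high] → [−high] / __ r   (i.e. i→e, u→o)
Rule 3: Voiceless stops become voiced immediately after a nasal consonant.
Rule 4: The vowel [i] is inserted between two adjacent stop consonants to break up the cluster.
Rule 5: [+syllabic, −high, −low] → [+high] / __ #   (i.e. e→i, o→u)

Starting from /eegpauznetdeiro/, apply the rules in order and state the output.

Rule 1 (regressive voicing assimilation): /g/ precedes the voiceless obstruent /p/, so it devoices to [k] by assimilation. /t/ precedes the voiced obstruent /d/, so it voices to [d] by assimilation. /eegpauznetdeiro/ → eekpauzneddeiro.
Rule 2 (pre-rhotic lowering): /i/ is a high vowel immediately before /r/, so it lowers to [e]. /eekpauzneddeiro/ → eekpauzneddeero.
Rule 3 (post-nasal voicing): no segment meets the environment; /eekpauzneddeero/ is unchanged.
Rule 4 (stop-cluster i-epenthesis): /k/ and /p/ form a stop–stop cluster, so [i] is inserted between them. /d/ and /d/ form a stop–stop cluster, so [i] is inserted between them. /eekpauzneddeero/ → eekipauznedideero.
Rule 5 (final vowel raising): /o/ is a mid vowel in word-final position, so it raises to [u]. /eekipauznedideero/ → eekipauznedideeru.

eekipauznedideeru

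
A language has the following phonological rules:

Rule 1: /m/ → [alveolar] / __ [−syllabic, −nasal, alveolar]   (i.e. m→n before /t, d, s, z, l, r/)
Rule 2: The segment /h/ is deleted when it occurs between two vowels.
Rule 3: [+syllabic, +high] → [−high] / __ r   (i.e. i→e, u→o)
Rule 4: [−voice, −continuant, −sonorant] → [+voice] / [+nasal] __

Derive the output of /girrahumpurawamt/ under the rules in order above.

Rule 1 (nasal place assimilation): /m/ precedes the alveolar consonant /t/, so it assimilates in place to [n]. /girrahumpurawamt/ → girrahumpurawant.
Rule 2 (intervocalic h-deletion): /h/ occurs between vowels /a/ and /u/, so it deletes. /girrahumpurawant/ → girraumpurawant.
Rule 3 (pre-rhotic lowering): /i/ is a high vowel immediately before /r/, so it lowers to [e]. /u/ is a high vowel immediately before /r/, so it lowers to [o]. /girraumpurawant/ → gerraumporawant.
Rule 4 (post-nasal voicing): /p/ is a voiceless stop immediately after the nasal /m/, so it voices to [b]. /t/ is a voiceless stop immediately after the nasal /n/, so it voices to [d]. /gerraumporawant/ → gerraumborawand.

gerraumborawand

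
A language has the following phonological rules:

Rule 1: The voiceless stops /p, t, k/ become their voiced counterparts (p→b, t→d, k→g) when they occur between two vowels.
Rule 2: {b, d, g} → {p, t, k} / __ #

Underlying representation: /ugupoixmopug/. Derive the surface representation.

uguboixmobuk

Rule 1 (intervocalic voicing): /p/ is a voiceless stop between vowels /u/ and /o/, so it voices to [b]. /p/ is a voiceless stop between vowels /o/ and /u/, so it voices to [b]. /ugupoixmopug/ → uguboixmobug.
Rule 2 (final devoicing): /g/ is a voiced stop in word-final position, so it devoices to [k]. /uguboixmobug/ → uguboixmobuk.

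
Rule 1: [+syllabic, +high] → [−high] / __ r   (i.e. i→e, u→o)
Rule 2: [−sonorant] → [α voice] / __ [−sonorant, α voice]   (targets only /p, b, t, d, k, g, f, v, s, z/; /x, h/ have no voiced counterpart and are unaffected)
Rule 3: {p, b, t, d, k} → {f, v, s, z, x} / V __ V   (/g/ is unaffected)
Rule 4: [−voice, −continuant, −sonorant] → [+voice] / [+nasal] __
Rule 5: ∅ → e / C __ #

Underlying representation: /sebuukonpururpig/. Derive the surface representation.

Rule 1 (pre-rhotic lowering): /u/ is a high vowel immediately before /r/, so it lowers to [o]. /u/ is a high vowel immediately before /r/, so it lowers to [o]. /sebuukonpururpig/ → sebuukonpororpig.
Rule 2 (regressive voicing assimilation): no segment meets the environment; /sebuukonpororpig/ is unchanged.
Rule 3 (intervocalic spirantization): /b/ is a stop between vowels /e/ and /u/, so it spirantizes to the fricative [v]. /k/ is a stop between vowels /u/ and /o/, so it spirantizes to the fricative [x]. /sebuukonpororpig/ → sevuuxonpororpig.
Rule 4 (post-nasal voicing): /p/ is a voiceless stop immediately after the nasal /n/, so it voices to [b]. /sevuuxonpororpig/ → sevuuxonbororpig.
Rule 5 (final e-epenthesis): the form ends in the consonant /g/, so [e] is inserted word-finally. /sevuuxonbororpig/ → sevuuxonbororpige.

sevuuxonbororpige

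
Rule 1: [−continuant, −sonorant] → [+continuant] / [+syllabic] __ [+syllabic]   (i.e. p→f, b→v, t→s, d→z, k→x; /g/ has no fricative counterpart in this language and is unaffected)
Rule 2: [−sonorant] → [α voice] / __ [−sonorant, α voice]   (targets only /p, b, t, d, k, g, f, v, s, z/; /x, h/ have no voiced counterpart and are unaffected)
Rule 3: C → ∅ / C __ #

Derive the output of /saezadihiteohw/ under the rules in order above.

saezazihiseoh

Rule 1 (intervocalic spirantization): /d/ is a stop between vowels /a/ and /i/, so it spirantizes to the fricative [z]. /t/ is a stop between vowels /i/ and /e/, so it spirantizes to the fricative [s]. /saezadihiteohw/ → saezazihiseohw.
Rule 2 (regressive voicing assimilation): no segment meets the environment; /saezazihiseohw/ is unchanged.
Rule 3 (final cluster simplification): /w/ is the second consonant of a word-final cluster /hw/, so it deletes. /saezazihiseohw/ → saezazihiseoh.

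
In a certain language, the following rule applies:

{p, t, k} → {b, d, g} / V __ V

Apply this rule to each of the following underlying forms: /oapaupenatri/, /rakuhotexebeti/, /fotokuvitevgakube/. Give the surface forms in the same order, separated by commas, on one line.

oabaubenatri, raguhodexebedi, fodoguvidevgagube

/oapaupenatri/: /p/ is a voiceless stop between vowels /a/ and /a/, so it voices to [b]. /p/ is a voiceless stop between vowels /u/ and /e/, so it voices to [b]. → [oabaubenatri].
/rakuhotexebeti/: /k/ is a voiceless stop between vowels /a/ and /u/, so it voices to [g]. /t/ is a voiceless stop between vowels /o/ and /e/, so it voices to [d]. /t/ is a voiceless stop between vowels /e/ and /i/, so it voices to [d]. → [raguhodexebedi].
/fotokuvitevgakube/: /t/ is a voiceless stop between vowels /o/ and /o/, so it voices to [d]. /k/ is a voiceless stop between vowels /o/ and /u/, so it voices to [g]. /t/ is a voiceless stop between vowels /i/ and /e/, so it voices to [d]. /k/ is a voiceless stop between vowels /a/ and /u/, so it voices to [g]. → [fodoguvidevgagube].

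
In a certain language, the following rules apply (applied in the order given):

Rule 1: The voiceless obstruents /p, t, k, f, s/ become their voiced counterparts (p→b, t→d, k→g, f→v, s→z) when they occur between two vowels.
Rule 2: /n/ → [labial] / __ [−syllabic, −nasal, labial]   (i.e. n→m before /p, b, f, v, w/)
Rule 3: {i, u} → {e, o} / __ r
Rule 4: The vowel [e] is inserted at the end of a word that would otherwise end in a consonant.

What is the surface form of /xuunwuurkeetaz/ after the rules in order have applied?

xuumwuorkeedaze

Rule 1 (intervocalic voicing): /t/ is a voiceless obstruent between vowels /e/ and /a/, so it voices to [d]. /xuunwuurkeetaz/ → xuunwuurkeedaz.
Rule 2 (nasal place assimilation): /n/ precedes the labial consonant /w/, so it assimilates in place to [m]. /xuunwuurkeedaz/ → xuumwuurkeedaz.
Rule 3 (pre-rhotic lowering): /u/ is a high vowel immediately before /r/, so it lowers to [o]. /xuumwuurkeedaz/ → xuumwuorkeedaz.
Rule 4 (final e-epenthesis): the form ends in the consonant /z/, so [e] is inserted word-finally. /xuumwuorkeedaz/ → xuumwuorkeedaze.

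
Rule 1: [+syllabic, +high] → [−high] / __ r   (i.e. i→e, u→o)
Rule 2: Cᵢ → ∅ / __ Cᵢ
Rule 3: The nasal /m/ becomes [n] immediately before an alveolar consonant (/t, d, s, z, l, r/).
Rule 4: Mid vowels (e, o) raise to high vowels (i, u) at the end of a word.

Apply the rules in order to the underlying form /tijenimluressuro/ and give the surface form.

tijeninloresoru

Rule 1 (pre-rhotic lowering): /u/ is a high vowel immediately before /r/, so it lowers to [o]. /u/ is a high vowel immediately before /r/, so it lowers to [o]. /tijenimluressuro/ → tijenimloressoro.
Rule 2 (degemination): /ss/ is a geminate; the first /s/ deletes. /tijenimloressoro/ → tijenimloresoro.
Rule 3 (nasal place assimilation): /m/ precedes the alveolar consonant /l/, so it assimilates in place to [n]. /tijenimloresoro/ → tijeninloresoro.
Rule 4 (final vowel raising): /o/ is a mid vowel in word-final position, so it raises to [u]. /tijeninloresoro/ → tijeninloresoru.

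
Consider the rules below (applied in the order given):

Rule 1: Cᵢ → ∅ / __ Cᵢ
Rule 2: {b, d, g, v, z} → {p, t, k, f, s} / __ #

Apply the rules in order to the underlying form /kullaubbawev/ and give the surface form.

Rule 1 (degemination): /ll/ is a geminate; the first /l/ deletes. /bb/ is a geminate; the first /b/ deletes. /kullaubbawev/ → kulaubawev.
Rule 2 (final devoicing): /v/ is a voiced obstruent in word-final position, so it devoices to [f]. /kulaubawev/ → kulaubawef.

kulaubawef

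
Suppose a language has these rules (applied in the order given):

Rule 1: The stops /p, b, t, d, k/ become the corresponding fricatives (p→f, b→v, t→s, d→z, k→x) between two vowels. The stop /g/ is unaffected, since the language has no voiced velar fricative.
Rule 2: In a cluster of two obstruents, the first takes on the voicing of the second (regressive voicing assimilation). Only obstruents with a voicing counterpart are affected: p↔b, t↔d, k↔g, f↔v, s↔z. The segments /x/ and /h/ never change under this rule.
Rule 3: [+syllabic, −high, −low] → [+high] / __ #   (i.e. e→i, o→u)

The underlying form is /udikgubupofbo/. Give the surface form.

uzigguvufovbu

Rule 1 (intervocalic spirantization): /d/ is a stop between vowels /u/ and /i/, so it spirantizes to the fricative [z]. /b/ is a stop between vowels /u/ and /u/, so it spirantizes to the fricative [v]. /p/ is a stop between vowels /u/ and /o/, so it spirantizes to the fricative [f]. /udikgubupofbo/ → uzikguvufofbo.
Rule 2 (regressive voicing assimilation): /k/ precedes the voiced obstruent /g/, so it voices to [g] by assimilation. /f/ precedes the voiced obstruent /b/, so it voices to [v] by assimilation. /uzikguvufofbo/ → uzigguvufovbo.
Rule 3 (final vowel raising): /o/ is a mid vowel in word-final position, so it raises to [u]. /uzigguvufovbo/ → uzigguvufovbu.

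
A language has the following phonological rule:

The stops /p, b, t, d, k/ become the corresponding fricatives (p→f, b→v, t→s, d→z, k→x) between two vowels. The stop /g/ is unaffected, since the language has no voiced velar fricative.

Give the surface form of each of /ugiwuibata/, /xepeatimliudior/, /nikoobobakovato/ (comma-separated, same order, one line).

ugiwuivasa, xefeasimliuzior, nixoovovaxovaso

/ugiwuibata/: /b/ is a stop between vowels /i/ and /a/, so it spirantizes to the fricative [v]. /t/ is a stop between vowels /a/ and /a/, so it spirantizes to the fricative [s]. → [ugiwuivasa].
/xepeatimliudior/: /p/ is a stop between vowels /e/ and /e/, so it spirantizes to the fricative [f]. /t/ is a stop between vowels /a/ and /i/, so it spirantizes to the fricative [s]. /d/ is a stop between vowels /u/ and /i/, so it spirantizes to the fricative [z]. → [xefeasimliuzior].
/nikoobobakovato/: /k/ is a stop between vowels /i/ and /o/, so it spirantizes to the fricative [x]. /b/ is a stop between vowels /o/ and /o/, so it spirantizes to the fricative [v]. /b/ is a stop between vowels /o/ and /a/, so it spirantizes to the fricative [v]. /k/ is a stop between vowels /a/ and /o/, so it spirantizes to the fricative [x]. /t/ is a stop between vowels /a/ and /o/, so it spirantizes to the fricative [s]. → [nixoovovaxovaso].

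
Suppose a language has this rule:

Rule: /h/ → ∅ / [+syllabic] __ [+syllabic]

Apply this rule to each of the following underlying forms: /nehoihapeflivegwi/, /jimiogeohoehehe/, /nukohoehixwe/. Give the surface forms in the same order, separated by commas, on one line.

/nehoihapeflivegwi/: /h/ occurs between vowels /e/ and /o/, so it deletes. /h/ occurs between vowels /i/ and /a/, so it deletes. → [neoiapeflivegwi].
/jimiogeohoehehe/: /h/ occurs between vowels /o/ and /o/, so it deletes. /h/ occurs between vowels /e/ and /e/, so it deletes. /h/ occurs between vowels /e/ and /e/, so it deletes. → [jimiogeooeee].
/nukohoehixwe/: /h/ occurs between vowels /o/ and /o/, so it deletes. /h/ occurs between vowels /e/ and /i/, so it deletes. → [nukooeixwe].

neoiapeflivegwi, jimiogeooeee, nukooeixwe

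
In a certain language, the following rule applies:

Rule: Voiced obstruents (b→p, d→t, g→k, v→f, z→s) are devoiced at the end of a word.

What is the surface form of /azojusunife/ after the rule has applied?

No segment of /azojusunife/ meets the structural description of the rule, so the form surfaces unchanged.

azojusunife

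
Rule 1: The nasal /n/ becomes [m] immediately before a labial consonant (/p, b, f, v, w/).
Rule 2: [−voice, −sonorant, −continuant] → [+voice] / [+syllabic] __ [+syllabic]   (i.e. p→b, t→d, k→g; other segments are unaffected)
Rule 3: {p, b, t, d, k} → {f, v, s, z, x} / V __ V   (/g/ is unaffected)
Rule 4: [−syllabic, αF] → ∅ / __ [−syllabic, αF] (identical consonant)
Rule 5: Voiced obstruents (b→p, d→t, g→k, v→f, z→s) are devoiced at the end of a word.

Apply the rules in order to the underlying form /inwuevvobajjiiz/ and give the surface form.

imwuevovajiis

Rule 1 (nasal place assimilation): /n/ precedes the labial consonant /w/, so it assimilates in place to [m]. /inwuevvobajjiiz/ → imwuevvobajjiiz.
Rule 2 (intervocalic voicing): no segment meets the environment; /imwuevvobajjiiz/ is unchanged.
Rule 3 (intervocalic spirantization): /b/ is a stop between vowels /o/ and /a/, so it spirantizes to the fricative [v]. /imwuevvobajjiiz/ → imwuevvovajjiiz.
Rule 4 (degemination): /vv/ is a geminate; the first /v/ deletes. /jj/ is a geminate; the first /j/ deletes. /imwuevvovajjiiz/ → imwuevovajiiz.
Rule 5 (final devoicing): /z/ is a voiced obstruent in word-final position, so it devoices to [s]. /imwuevovajiiz/ → imwuevovajiis.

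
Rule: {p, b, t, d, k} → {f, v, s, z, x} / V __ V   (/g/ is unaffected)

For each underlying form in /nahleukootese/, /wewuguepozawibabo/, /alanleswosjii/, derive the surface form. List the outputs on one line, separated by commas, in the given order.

/nahleukootese/: /k/ is a stop between vowels /u/ and /o/, so it spirantizes to the fricative [x]. /t/ is a stop between vowels /o/ and /e/, so it spirantizes to the fricative [s]. → [nahleuxoosese].
/wewuguepozawibabo/: /p/ is a stop between vowels /e/ and /o/, so it spirantizes to the fricative [f]. /b/ is a stop between vowels /i/ and /a/, so it spirantizes to the fricative [v]. /b/ is a stop between vowels /a/ and /o/, so it spirantizes to the fricative [v]. → [wewuguefozawivavo].
/alanleswosjii/: the rule's environment is not met; surfaces unchanged as [alanleswosjii].

nahleuxoosese, wewuguefozawivavo, alanleswosjii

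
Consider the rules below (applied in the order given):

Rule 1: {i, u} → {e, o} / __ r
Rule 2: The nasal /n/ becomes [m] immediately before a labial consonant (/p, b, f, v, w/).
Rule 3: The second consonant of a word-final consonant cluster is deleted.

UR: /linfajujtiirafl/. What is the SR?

Rule 1 (pre-rhotic lowering): /i/ is a high vowel immediately before /r/, so it lowers to [e]. /linfajujtiirafl/ → linfajujtierafl.
Rule 2 (nasal place assimilation): /n/ precedes the labial consonant /f/, so it assimilates in place to [m]. /linfajujtierafl/ → limfajujtierafl.
Rule 3 (final cluster simplification): /l/ is the second consonant of a word-final cluster /fl/, so it deletes. /limfajujtierafl/ → limfajujtieraf.

limfajujtieraf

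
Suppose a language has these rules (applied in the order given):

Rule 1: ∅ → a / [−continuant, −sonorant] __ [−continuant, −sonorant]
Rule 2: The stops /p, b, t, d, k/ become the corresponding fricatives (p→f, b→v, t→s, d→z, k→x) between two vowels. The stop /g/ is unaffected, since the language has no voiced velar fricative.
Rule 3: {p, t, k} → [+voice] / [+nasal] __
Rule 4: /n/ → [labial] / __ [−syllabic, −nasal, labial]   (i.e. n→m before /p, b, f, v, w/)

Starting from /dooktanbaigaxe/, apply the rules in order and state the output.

dooxasambaigaxe

Rule 1 (stop-cluster a-epenthesis): /k/ and /t/ form a stop–stop cluster, so [a] is inserted between them. /dooktanbaigaxe/ → dookatanbaigaxe.
Rule 2 (intervocalic spirantization): /k/ is a stop between vowels /o/ and /a/, so it spirantizes to the fricative [x]. /t/ is a stop between vowels /a/ and /a/, so it spirantizes to the fricative [s]. /dookatanbaigaxe/ → dooxasanbaigaxe.
Rule 3 (post-nasal voicing): no segment meets the environment; /dooxasanbaigaxe/ is unchanged.
Rule 4 (nasal place assimilation): /n/ precedes the labial consonant /b/, so it assimilates in place to [m]. /dooxasanbaigaxe/ → dooxasambaigaxe.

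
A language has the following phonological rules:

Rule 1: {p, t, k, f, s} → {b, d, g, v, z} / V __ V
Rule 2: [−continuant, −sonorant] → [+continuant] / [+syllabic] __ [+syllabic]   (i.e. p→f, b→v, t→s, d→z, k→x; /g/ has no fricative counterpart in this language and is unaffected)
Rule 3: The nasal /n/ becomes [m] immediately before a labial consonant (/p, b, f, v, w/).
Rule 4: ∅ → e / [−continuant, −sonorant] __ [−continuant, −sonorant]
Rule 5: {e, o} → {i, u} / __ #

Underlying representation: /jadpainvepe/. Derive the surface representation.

Rule 1 (intervocalic voicing): /p/ is a voiceless obstruent between vowels /e/ and /e/, so it voices to [b]. /jadpainvepe/ → jadpainvebe.
Rule 2 (intervocalic spirantization): /b/ is a stop between vowels /e/ and /e/, so it spirantizes to the fricative [v]. /jadpainvebe/ → jadpainveve.
Rule 3 (nasal place assimilation): /n/ precedes the labial consonant /v/, so it assimilates in place to [m]. /jadpainveve/ → jadpaimveve.
Rule 4 (stop-cluster e-epenthesis): /d/ and /p/ form a stop–stop cluster, so [e] is inserted between them. /jadpaimveve/ → jadepaimveve.
Rule 5 (final vowel raising): /e/ is a mid vowel in word-final position, so it raises to [i]. /jadepaimveve/ → jadepaimvevi.

jadepaimvevi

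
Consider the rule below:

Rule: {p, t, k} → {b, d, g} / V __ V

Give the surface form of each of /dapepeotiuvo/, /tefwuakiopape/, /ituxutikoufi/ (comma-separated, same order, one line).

dabebeodiuvo, tefwuagiobabe, iduxudigoufi

/dapepeotiuvo/: /p/ is a voiceless stop between vowels /a/ and /e/, so it voices to [b]. /p/ is a voiceless stop between vowels /e/ and /e/, so it voices to [b]. /t/ is a voiceless stop between vowels /o/ and /i/, so it voices to [d]. → [dabebeodiuvo].
/tefwuakiopape/: /k/ is a voiceless stop between vowels /a/ and /i/, so it voices to [g]. /p/ is a voiceless stop between vowels /o/ and /a/, so it voices to [b]. /p/ is a voiceless stop between vowels /a/ and /e/, so it voices to [b]. → [tefwuagiobabe].
/ituxutikoufi/: /t/ is a voiceless stop between vowels /i/ and /u/, so it voices to [d]. /t/ is a voiceless stop between vowels /u/ and /i/, so it voices to [d]. /k/ is a voiceless stop between vowels /i/ and /o/, so it voices to [g]. → [iduxudigoufi].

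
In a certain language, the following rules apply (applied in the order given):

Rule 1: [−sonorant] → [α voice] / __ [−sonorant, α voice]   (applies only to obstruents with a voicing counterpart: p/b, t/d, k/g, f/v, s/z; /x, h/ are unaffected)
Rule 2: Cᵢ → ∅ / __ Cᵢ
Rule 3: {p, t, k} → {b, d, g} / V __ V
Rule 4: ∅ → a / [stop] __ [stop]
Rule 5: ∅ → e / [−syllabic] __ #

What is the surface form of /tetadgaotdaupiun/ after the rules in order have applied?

Rule 1 (regressive voicing assimilation): /t/ precedes the voiced obstruent /d/, so it voices to [d] by assimilation. /tetadgaotdaupiun/ → tetadgaoddaupiun.
Rule 2 (degemination): /dd/ is a geminate; the first /d/ deletes. /tetadgaoddaupiun/ → tetadgaodaupiun.
Rule 3 (intervocalic voicing): /t/ is a voiceless stop between vowels /e/ and /a/, so it voices to [d]. /p/ is a voiceless stop between vowels /u/ and /i/, so it voices to [b]. /tetadgaodaupiun/ → tedadgaodaubiun.
Rule 4 (stop-cluster a-epenthesis): /d/ and /g/ form a stop–stop cluster, so [a] is inserted between them. /tedadgaodaubiun/ → tedadagaodaubiun.
Rule 5 (final e-epenthesis): the form ends in the consonant /n/, so [e] is inserted word-finally. /tedadagaodaubiun/ → tedadagaodaubiune.

tedadagaodaubiune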